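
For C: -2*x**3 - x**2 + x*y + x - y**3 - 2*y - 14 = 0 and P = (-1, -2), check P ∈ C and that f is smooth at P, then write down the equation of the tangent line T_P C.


Tangent line at P: -5*x - 15*y - 35 = 0.

Step 1: f(-1, -2) = 0, so P lies on C.
Step 2: partial derivatives
  f_x(x, y) = -6*x**2 - 2*x + y + 1, f_y(x, y) = x - 3*y**2 - 2.
  f_x(P) = -5, f_y(P) = -15 (gradient nonzero, so P is smooth).
Step 3: tangent line at P: -5·(x − -1) + -15·(y − -2) = 0.
Expanding: -5*x - 15*y - 35 = 0.


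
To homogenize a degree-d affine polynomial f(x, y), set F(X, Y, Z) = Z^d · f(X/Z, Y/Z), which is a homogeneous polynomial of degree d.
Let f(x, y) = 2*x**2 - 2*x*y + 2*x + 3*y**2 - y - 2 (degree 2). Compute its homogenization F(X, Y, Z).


F(X, Y, Z) = 2*X**2 - 2*X*Y + 2*X*Z + 3*Y**2 - Y*Z - 2*Z**2

deg(f) = 2.
Substitute x = X/Z, y = Y/Z into f, then multiply by Z^2.
  monomial 2·x^2·y^0 ↦ 2·X^2·Y^0·Z^0.
  monomial -2·x^1·y^1 ↦ -2·X^1·Y^1·Z^0.
  monomial 2·x^1·y^0 ↦ 2·X^1·Y^0·Z^1.
  monomial 3·x^0·y^2 ↦ 3·X^0·Y^2·Z^0.
  monomial -1·x^0·y^1 ↦ -1·X^0·Y^1·Z^1.
  monomial -2·x^0·y^0 ↦ -2·X^0·Y^0·Z^2.
Collecting: F(X, Y, Z) = 2*X**2 - 2*X*Y + 2*X*Z + 3*Y**2 - Y*Z - 2*Z**2.


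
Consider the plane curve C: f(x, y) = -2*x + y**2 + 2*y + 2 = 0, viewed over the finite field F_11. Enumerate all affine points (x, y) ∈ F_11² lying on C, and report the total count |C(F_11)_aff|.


Affine F_11-points: {(1, 0), (1, 9), (2, 4), (2, 5), (3, 3), (3, 6), (5, 2), (5, 7), (6, 10), (8, 1), (8, 8)}; count = 11.

For each of the 121 pairs (x, y) ∈ F_11², evaluate f(x, y) mod 11. Record the zeros.
  x = 0: [0↦2, 1↦5, 2↦10, 3↦6, 4↦4, 5↦4, 6↦6, 7↦10, 8↦5, 9↦2, 10↦1]  zeros at y ∈ ∅
  x = 1: [0↦0, 1↦3, 2↦8, 3↦4, 4↦2, 5↦2, 6↦4, 7↦8, 8↦3, 9↦0, 10↦10]  zeros at y ∈ {0, 9}
  x = 2: [0↦9, 1↦1, 2↦6, 3↦2, 4↦0, 5↦0, 6↦2, 7↦6, 8↦1, 9↦9, 10↦8]  zeros at y ∈ {4, 5}
  x = 3: [0↦7, 1↦10, 2↦4, 3↦0, 4↦9, 5↦9, 6↦0, 7↦4, 8↦10, 9↦7, 10↦6]  zeros at y ∈ {3, 6}
  x = 4: [0↦5, 1↦8, 2↦2, 3↦9, 4↦7, 5↦7, 6↦9, 7↦2, 8↦8, 9↦5, 10↦4]  zeros at y ∈ ∅
  x = 5: [0↦3, 1↦6, 2↦0, 3↦7, 4↦5, 5↦5, 6↦7, 7↦0, 8↦6, 9↦3, 10↦2]  zeros at y ∈ {2, 7}
  x = 6: [0↦1, 1↦4, 2↦9, 3↦5, 4↦3, 5↦3, 6↦5, 7↦9, 8↦4, 9↦1, 10↦0]  zeros at y ∈ {10}
  x = 7: [0↦10, 1↦2, 2↦7, 3↦3, 4↦1, 5↦1, 6↦3, 7↦7, 8↦2, 9↦10, 10↦9]  zeros at y ∈ ∅
  x = 8: [0↦8, 1↦0, 2↦5, 3↦1, 4↦10, 5↦10, 6↦1, 7↦5, 8↦0, 9↦8, 10↦7]  zeros at y ∈ {1, 8}
  x = 9: [0↦6, 1↦9, 2↦3, 3↦10, 4↦8, 5↦8, 6↦10, 7↦3, 8↦9, 9↦6, 10↦5]  zeros at y ∈ ∅
  x = 10: [0↦4, 1↦7, 2↦1, 3↦8, 4↦6, 5↦6, 6↦8, 7↦1, 8↦7, 9↦4, 10↦3]  zeros at y ∈ ∅
Collecting zeros: affine points = {(1, 0), (1, 9), (2, 4), (2, 5), (3, 3), (3, 6), (5, 2), (5, 7), (6, 10), (8, 1), (8, 8)}.
Total count |C(F_11)_aff| = 11.


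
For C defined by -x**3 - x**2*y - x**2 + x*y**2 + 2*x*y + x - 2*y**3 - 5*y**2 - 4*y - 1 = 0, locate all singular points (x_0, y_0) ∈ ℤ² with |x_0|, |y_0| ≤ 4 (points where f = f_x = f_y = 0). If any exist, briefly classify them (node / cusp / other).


Singular points: {(0, -1)}; classification: cusp.

Compute partial derivatives:
  f_x = -3*x**2 - 2*x*y - 2*x + y**2 + 2*y + 1.
  f_y = -x**2 + 2*x*y + 2*x - 6*y**2 - 10*y - 4.
Scan x_0 ∈ {−4, ..., 4}. For each x_0, f_y(x_0, y) is a polynomial in y; find its integer roots y ∈ {−4, ..., 4}, then test f_x and f at those candidates.
  x = -4: f_y(-4, y) = -6*y**2 - 18*y - 28; no integer root y with |y| ≤ 4.
  x = -3: f_y(-3, y) = -6*y**2 - 16*y - 19; no integer root y with |y| ≤ 4.
  x = -2: f_y(-2, y) = -6*y**2 - 14*y - 12; no integer root y with |y| ≤ 4.
  x = -1: f_y(-1, y) = -6*y**2 - 12*y - 7; no integer root y with |y| ≤ 4.
  x = 0: f_y(0, y) = -6*y**2 - 10*y - 4; vanishes at y ∈ {-1}. (0, -1): f_x = 0, f = 0 — SINGULAR.
  x = 1: f_y(1, y) = -6*y**2 - 8*y - 3; no integer root y with |y| ≤ 4.
  x = 2: f_y(2, y) = -6*y**2 - 6*y - 4; no integer root y with |y| ≤ 4.
  x = 3: f_y(3, y) = -6*y**2 - 4*y - 7; no integer root y with |y| ≤ 4.
  x = 4: f_y(4, y) = -6*y**2 - 2*y - 12; no integer root y with |y| ≤ 4.
Only singular point on the grid: (0, -1).
Classify: substitute x = 0 + u, y = -1 + v and expand: f = -u**3 - u**2*v + u*v**2 - 2*v**3 + v**2.
No constant or linear terms (consistent with a singular point). Quadratic part: v**2. Cubic part: -u**3 - u**2*v + u*v**2 - 2*v**3.
The quadratic part v**2 is a perfect square, so there is a single (double) tangent line v = 0, i.e. y = -1. Restricting the cubic part to that line (v = 0) leaves -u**3 ≠ 0, so f is not divisible by v and the branch is v² ≈ u**3 to lowest order — this is a cusp.
Classification: cusp.


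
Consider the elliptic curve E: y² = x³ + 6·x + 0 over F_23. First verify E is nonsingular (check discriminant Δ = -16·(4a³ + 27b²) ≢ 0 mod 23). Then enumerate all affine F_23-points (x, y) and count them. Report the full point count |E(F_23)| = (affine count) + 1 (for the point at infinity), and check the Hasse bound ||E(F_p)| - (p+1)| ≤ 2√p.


Affine points = {(0, 0), (8, 10), (8, 13), (9, 1), (9, 22), (10, 5), (10, 18), (12, 11), (12, 12), (16, 11), (16, 12), (17, 1), (17, 22), (18, 11), (18, 12), (19, 2), (19, 21), (20, 1), (20, 22), (21, 7), (21, 16), (22, 4), (22, 19)}; affine count = 23; |E(F_23)| = 24.

Discriminant check: Δ ∝ 4a³ + 27b² = 4·6³ + 27·0² = 4·216 + 27·0 ≡ 13 (mod 23). Nonzero ⇒ E is nonsingular.
For each x ∈ F_23, compute rhs = x³ + 6·x + 0 mod 23, then count y ∈ F_23 with y² ≡ rhs.
  x = 0: rhs = 0, matching y values: 0 (1 points).
  x = 1: rhs = 7, matching y values: none (0 points).
  x = 2: rhs = 20, matching y values: none (0 points).
  x = 3: rhs = 22, matching y values: none (0 points).
  x = 4: rhs = 19, matching y values: none (0 points).
  x = 5: rhs = 17, matching y values: none (0 points).
  x = 6: rhs = 22, matching y values: none (0 points).
  x = 7: rhs = 17, matching y values: none (0 points).
  x = 8: rhs = 8, matching y values: 10, 13 (2 points).
  x = 9: rhs = 1, matching y values: 1, 22 (2 points).
  x = 10: rhs = 2, matching y values: 5, 18 (2 points).
  x = 11: rhs = 17, matching y values: none (0 points).
  x = 12: rhs = 6, matching y values: 11, 12 (2 points).
  x = 13: rhs = 21, matching y values: none (0 points).
  x = 14: rhs = 22, matching y values: none (0 points).
  x = 15: rhs = 15, matching y values: none (0 points).
  x = 16: rhs = 6, matching y values: 11, 12 (2 points).
  x = 17: rhs = 1, matching y values: 1, 22 (2 points).
  x = 18: rhs = 6, matching y values: 11, 12 (2 points).
  x = 19: rhs = 4, matching y values: 2, 21 (2 points).
  x = 20: rhs = 1, matching y values: 1, 22 (2 points).
  x = 21: rhs = 3, matching y values: 7, 16 (2 points).
  x = 22: rhs = 16, matching y values: 4, 19 (2 points).
Total affine count: 23.
Full point count |E(F_23)| = 23 + 1 = 24.
Hasse bound: |24 − (23+1)| = |0| = 0 ≤ 2√23 ≈ 9.5917 ✓.


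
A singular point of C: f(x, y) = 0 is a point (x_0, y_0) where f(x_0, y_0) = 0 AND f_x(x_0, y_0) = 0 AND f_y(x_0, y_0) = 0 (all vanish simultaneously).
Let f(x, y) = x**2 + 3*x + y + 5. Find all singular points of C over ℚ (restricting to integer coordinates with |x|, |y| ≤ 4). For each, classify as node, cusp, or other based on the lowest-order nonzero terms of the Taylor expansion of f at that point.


No singular points in the scanned grid; C is smooth there.

Compute partial derivatives:
  f_x = 2*x + 3.
  f_y = 1.
f_y = 1 is a nonzero constant, so f_y never vanishes: no point (x, y) can satisfy f = f_x = f_y = 0. In particular no (x, y) ∈ {−4, ..., 4}² is singular; the curve is smooth.


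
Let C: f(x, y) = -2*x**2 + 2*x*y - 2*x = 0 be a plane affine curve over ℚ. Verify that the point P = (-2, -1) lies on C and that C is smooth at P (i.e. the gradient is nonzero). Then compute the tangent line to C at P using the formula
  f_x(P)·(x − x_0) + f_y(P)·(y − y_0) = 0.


Tangent line at P: 4*x - 4*y + 4 = 0.

Step 1: f(-2, -1) = 0, so P lies on C.
Step 2: partial derivatives
  f_x(x, y) = -4*x + 2*y - 2, f_y(x, y) = 2*x.
  f_x(P) = 4, f_y(P) = -4 (gradient nonzero, so P is smooth).
Step 3: tangent line at P: 4·(x − -2) + -4·(y − -1) = 0.
Expanding: 4*x - 4*y + 4 = 0.


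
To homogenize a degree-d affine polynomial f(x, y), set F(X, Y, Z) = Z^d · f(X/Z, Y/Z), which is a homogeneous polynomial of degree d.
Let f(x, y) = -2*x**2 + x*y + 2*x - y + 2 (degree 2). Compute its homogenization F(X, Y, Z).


F(X, Y, Z) = -2*X**2 + X*Y + 2*X*Z - Y*Z + 2*Z**2

deg(f) = 2.
Substitute x = X/Z, y = Y/Z into f, then multiply by Z^2.
  monomial -2·x^2·y^0 ↦ -2·X^2·Y^0·Z^0.
  monomial 1·x^1·y^1 ↦ 1·X^1·Y^1·Z^0.
  monomial 2·x^1·y^0 ↦ 2·X^1·Y^0·Z^1.
  monomial -1·x^0·y^1 ↦ -1·X^0·Y^1·Z^1.
  monomial 2·x^0·y^0 ↦ 2·X^0·Y^0·Z^2.
Collecting: F(X, Y, Z) = -2*X**2 + X*Y + 2*X*Z - Y*Z + 2*Z**2.


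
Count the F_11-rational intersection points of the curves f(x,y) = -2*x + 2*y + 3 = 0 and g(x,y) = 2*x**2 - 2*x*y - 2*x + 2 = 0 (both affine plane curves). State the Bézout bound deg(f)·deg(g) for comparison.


Common zeros: {(9, 2)}; count = 1; Bézout bound = 2.

deg(f) = 1, deg(g) = 2, so Bézout bound = 2.
Scan x ∈ F_11. For each x, list the y ∈ F_11 with f(x, y) ≡ 0 and those with g(x, y) ≡ 0 (mod 11); the common zeros in that column are the intersection.
  x = 0: f ≡ 0 at y ∈ {4}; g ≡ 0 at y ∈ ∅; common: ∅.
  x = 1: f ≡ 0 at y ∈ {5}; g ≡ 0 at y ∈ {1}; common: ∅.
  x = 2: f ≡ 0 at y ∈ {6}; g ≡ 0 at y ∈ {7}; common: ∅.
  x = 3: f ≡ 0 at y ∈ {7}; g ≡ 0 at y ∈ {6}; common: ∅.
  x = 4: f ≡ 0 at y ∈ {8}; g ≡ 0 at y ∈ {6}; common: ∅.
  x = 5: f ≡ 0 at y ∈ {9}; g ≡ 0 at y ∈ {2}; common: ∅.
  x = 6: f ≡ 0 at y ∈ {10}; g ≡ 0 at y ∈ {7}; common: ∅.
  x = 7: f ≡ 0 at y ∈ {0}; g ≡ 0 at y ∈ {3}; common: ∅.
  x = 8: f ≡ 0 at y ∈ {1}; g ≡ 0 at y ∈ {3}; common: ∅.
  x = 9: f ≡ 0 at y ∈ {2}; g ≡ 0 at y ∈ {2}; common: {2}.
  x = 10: f ≡ 0 at y ∈ {3}; g ≡ 0 at y ∈ {8}; common: ∅.
Collecting: common zeros = {(9, 2)}, so the count is 1.
Comparison with the Bézout bound: 1 ≤ 2 = deg(f)·deg(g), as expected for curves with no common component (the affine F_11-count falls short of the bound because intersections may lie at infinity, over extension fields, or carry multiplicity).


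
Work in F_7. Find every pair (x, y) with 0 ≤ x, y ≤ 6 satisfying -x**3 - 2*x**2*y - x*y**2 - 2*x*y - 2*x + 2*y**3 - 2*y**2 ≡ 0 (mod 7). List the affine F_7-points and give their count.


Affine F_7-points: {(0, 0), (0, 1), (1, 2), (3, 5), (5, 6), (6, 6)}; count = 6.

For each of the 49 pairs (x, y) ∈ F_7², evaluate f(x, y) mod 7. Record the zeros.
  x = 0: [0↦0, 1↦0, 2↦1, 3↦1, 4↦5, 5↦4, 6↦3]  zeros at y ∈ {0, 1}
  x = 1: [0↦4, 1↦6, 2↦0, 3↦5, 4↦5, 5↦5, 6↦3]  zeros at y ∈ {2}
  x = 2: [0↦2, 1↦2, 2↦6, 3↦5, 4↦4, 5↦1, 6↦1]  zeros at y ∈ ∅
  x = 3: [0↦2, 1↦3, 2↦6, 3↦2, 4↦3, 5↦0, 6↦5]  zeros at y ∈ {5}
  x = 4: [0↦5, 1↦3, 2↦1, 3↦4, 4↦3, 5↦3, 6↦2]  zeros at y ∈ ∅
  x = 5: [0↦5, 1↦3, 2↦6, 3↦5, 4↦5, 5↦4, 6↦0]  zeros at y ∈ {6}
  x = 6: [0↦3, 1↦4, 2↦1, 3↦6, 4↦3, 5↦4, 6↦0]  zeros at y ∈ {6}
Collecting zeros: affine points = {(0, 0), (0, 1), (1, 2), (3, 5), (5, 6), (6, 6)}.
Total count |C(F_7)_aff| = 6.


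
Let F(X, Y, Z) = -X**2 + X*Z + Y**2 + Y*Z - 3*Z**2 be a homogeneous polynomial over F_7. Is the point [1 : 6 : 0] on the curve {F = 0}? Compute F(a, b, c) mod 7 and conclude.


F(1,6,0) ≡ 0 (mod 7); P is on the curve.

Evaluate F(1, 6, 0) term-by-term (mod 7).
  -X**2 ↦ -1·1·1·1 = -1
  X*Z ↦ 1·1·1·0 = 0
  Y**2 ↦ 1·1·36·1 = 36
  Y*Z ↦ 1·1·6·0 = 0
  -3*Z**2 ↦ -3·1·1·0 = 0
Sum: F(1, 6, 0) = (-1) + (0) + (36) + (0) + (0) = 35.
Reducing mod 7: 35 ≡ 0 (mod 7).
Since F(a, b, c) ≡ 0 (mod 7), P lies on the curve.


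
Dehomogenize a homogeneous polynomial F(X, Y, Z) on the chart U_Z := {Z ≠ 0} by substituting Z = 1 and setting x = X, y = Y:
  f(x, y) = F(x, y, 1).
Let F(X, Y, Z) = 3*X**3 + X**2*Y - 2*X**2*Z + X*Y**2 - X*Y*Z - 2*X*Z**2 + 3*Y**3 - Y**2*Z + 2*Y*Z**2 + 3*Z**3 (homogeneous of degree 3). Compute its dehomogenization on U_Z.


f(x, y) = 3*x**3 + x**2*y - 2*x**2 + x*y**2 - x*y - 2*x + 3*y**3 - y**2 + 2*y + 3

On U_Z we set Z = 1. Each monomial c·X^i·Y^j·Z^k in F becomes c·x^i·y^j·1^k = c·x^i·y^j.
Substituting Z = 1: F(X, Y, 1) = 3*x**3 + x**2*y - 2*x**2 + x*y**2 - x*y - 2*x + 3*y**3 - y**2 + 2*y + 3.
Note: deg(f) ≤ deg(F) = 3; strict inequality happens when F is divisible by Z (lost terms).


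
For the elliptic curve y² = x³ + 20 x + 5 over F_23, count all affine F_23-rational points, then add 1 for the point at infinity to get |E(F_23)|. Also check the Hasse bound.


Affine points = {(1, 7), (1, 16), (3, 0), (5, 0), (10, 3), (10, 20), (12, 8), (12, 15), (13, 1), (13, 22), (14, 4), (14, 19), (15, 0), (21, 7), (21, 16)}; affine count = 15; |E(F_23)| = 16.

Discriminant check: Δ ∝ 4a³ + 27b² = 4·20³ + 27·5² = 4·8000 + 27·25 ≡ 15 (mod 23). Nonzero ⇒ E is nonsingular.
For each x ∈ F_23, compute rhs = x³ + 20·x + 5 mod 23, then count y ∈ F_23 with y² ≡ rhs.
  x = 0: rhs = 5, matching y values: none (0 points).
  x = 1: rhs = 3, matching y values: 7, 16 (2 points).
  x = 2: rhs = 7, matching y values: none (0 points).
  x = 3: rhs = 0, matching y values: 0 (1 points).
  x = 4: rhs = 11, matching y values: none (0 points).
  x = 5: rhs = 0, matching y values: 0 (1 points).
  x = 6: rhs = 19, matching y values: none (0 points).
  x = 7: rhs = 5, matching y values: none (0 points).
  x = 8: rhs = 10, matching y values: none (0 points).
  x = 9: rhs = 17, matching y values: none (0 points).
  x = 10: rhs = 9, matching y values: 3, 20 (2 points).
  x = 11: rhs = 15, matching y values: none (0 points).
  x = 12: rhs = 18, matching y values: 8, 15 (2 points).
  x = 13: rhs = 1, matching y values: 1, 22 (2 points).
  x = 14: rhs = 16, matching y values: 4, 19 (2 points).
  x = 15: rhs = 0, matching y values: 0 (1 points).
  x = 16: rhs = 5, matching y values: none (0 points).
  x = 17: rhs = 14, matching y values: none (0 points).
  x = 18: rhs = 10, matching y values: none (0 points).
  x = 19: rhs = 22, matching y values: none (0 points).
  x = 20: rhs = 10, matching y values: none (0 points).
  x = 21: rhs = 3, matching y values: 7, 16 (2 points).
  x = 22: rhs = 7, matching y values: none (0 points).
Total affine count: 15.
Full point count |E(F_23)| = 15 + 1 = 16.
Hasse bound: |16 − (23+1)| = |-8| = 8 ≤ 2√23 ≈ 9.5917 ✓.


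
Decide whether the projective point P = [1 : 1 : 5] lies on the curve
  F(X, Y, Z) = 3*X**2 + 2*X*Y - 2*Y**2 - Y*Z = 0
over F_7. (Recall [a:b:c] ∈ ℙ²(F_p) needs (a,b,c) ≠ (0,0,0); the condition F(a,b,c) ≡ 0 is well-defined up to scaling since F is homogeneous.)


F(1,1,5) ≡ 5 (mod 7); P is NOT on the curve.

Evaluate F(1, 1, 5) term-by-term (mod 7).
  3*X**2 ↦ 3·1·1·1 = 3
  2*X*Y ↦ 2·1·1·1 = 2
  -2*Y**2 ↦ -2·1·1·1 = -2
  -Y*Z ↦ -1·1·1·5 = -5
Sum: F(1, 1, 5) = (3) + (2) + (-2) + (-5) = -2.
Reducing mod 7: -2 ≡ 5 (mod 7).
Since F(a, b, c) ≡ 5 ≠ 0 (mod 7), P does NOT lie on the curve.


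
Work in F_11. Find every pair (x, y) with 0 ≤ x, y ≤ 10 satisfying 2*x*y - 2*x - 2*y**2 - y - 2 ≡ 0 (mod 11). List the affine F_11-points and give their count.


Affine F_11-points: {(2, 8), (2, 10), (3, 3), (3, 5), (6, 2), (6, 9), (8, 6), (8, 7), (10, 0), (10, 4)}; count = 10.

For each of the 121 pairs (x, y) ∈ F_11², evaluate f(x, y) mod 11. Record the zeros.
  x = 0: [0↦9, 1↦6, 2↦10, 3↦10, 4↦6, 5↦9, 6↦8, 7↦3, 8↦5, 9↦3, 10↦8]  zeros at y ∈ ∅
  x = 1: [0↦7, 1↦6, 2↦1, 3↦3, 4↦1, 5↦6, 6↦7, 7↦4, 8↦8, 9↦8, 10↦4]  zeros at y ∈ ∅
  x = 2: [0↦5, 1↦6, 2↦3, 3↦7, 4↦7, 5↦3, 6↦6, 7↦5, 8↦0, 9↦2, 10↦0]  zeros at y ∈ {8, 10}
  x = 3: [0↦3, 1↦6, 2↦5, 3↦0, 4↦2, 5↦0, 6↦5, 7↦6, 8↦3, 9↦7, 10↦7]  zeros at y ∈ {3, 5}
  x = 4: [0↦1, 1↦6, 2↦7, 3↦4, 4↦8, 5↦8, 6↦4, 7↦7, 8↦6, 9↦1, 10↦3]  zeros at y ∈ ∅
  x = 5: [0↦10, 1↦6, 2↦9, 3↦8, 4↦3, 5↦5, 6↦3, 7↦8, 8↦9, 9↦6, 10↦10]  zeros at y ∈ ∅
  x = 6: [0↦8, 1↦6, 2↦0, 3↦1, 4↦9, 5↦2, 6↦2, 7↦9, 8↦1, 9↦0, 10↦6]  zeros at y ∈ {2, 9}
  x = 7: [0↦6, 1↦6, 2↦2, 3↦5, 4↦4, 5↦10, 6↦1, 7↦10, 8↦4, 9↦5, 10↦2]  zeros at y ∈ ∅
  x = 8: [0↦4, 1↦6, 2↦4, 3↦9, 4↦10, 5↦7, 6↦0, 7↦0, 8↦7, 9↦10, 10↦9]  zeros at y ∈ {6, 7}
  x = 9: [0↦2, 1↦6, 2↦6, 3↦2, 4↦5, 5↦4, 6↦10, 7↦1, 8↦10, 9↦4, 10↦5]  zeros at y ∈ ∅
  x = 10: [0↦0, 1↦6, 2↦8, 3↦6, 4↦0, 5↦1, 6↦9, 7↦2, 8↦2, 9↦9, 10↦1]  zeros at y ∈ {0, 4}
Collecting zeros: affine points = {(2, 8), (2, 10), (3, 3), (3, 5), (6, 2), (6, 9), (8, 6), (8, 7), (10, 0), (10, 4)}.
Total count |C(F_11)_aff| = 10.


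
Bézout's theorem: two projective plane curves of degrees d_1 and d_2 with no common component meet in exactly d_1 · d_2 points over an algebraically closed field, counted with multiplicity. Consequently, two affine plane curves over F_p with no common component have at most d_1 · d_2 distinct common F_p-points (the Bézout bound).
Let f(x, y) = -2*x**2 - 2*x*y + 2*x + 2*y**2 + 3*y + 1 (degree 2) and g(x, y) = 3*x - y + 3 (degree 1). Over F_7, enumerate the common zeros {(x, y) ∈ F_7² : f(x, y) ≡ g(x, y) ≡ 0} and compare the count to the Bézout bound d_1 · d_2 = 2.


Common zeros: {(0, 3), (5, 4)}; count = 2; Bézout bound = 2.

deg(f) = 2, deg(g) = 1, so Bézout bound = 2.
Scan x ∈ F_7. For each x, list the y ∈ F_7 with f(x, y) ≡ 0 and those with g(x, y) ≡ 0 (mod 7); the common zeros in that column are the intersection.
  x = 0: f ≡ 0 at y ∈ {3, 6}; g ≡ 0 at y ∈ {3}; common: {3}.
  x = 1: f ≡ 0 at y ∈ {5}; g ≡ 0 at y ∈ {6}; common: ∅.
  x = 2: f ≡ 0 at y ∈ {5, 6}; g ≡ 0 at y ∈ {2}; common: ∅.
  x = 3: f ≡ 0 at y ∈ ∅; g ≡ 0 at y ∈ {5}; common: ∅.
  x = 4: f ≡ 0 at y ∈ ∅; g ≡ 0 at y ∈ {1}; common: ∅.
  x = 5: f ≡ 0 at y ∈ {3, 4}; g ≡ 0 at y ∈ {4}; common: {4}.
  x = 6: f ≡ 0 at y ∈ {4}; g ≡ 0 at y ∈ {0}; common: ∅.
Collecting: common zeros = {(0, 3), (5, 4)}, so the count is 2.
Comparison with the Bézout bound: 2 ≤ 2 = deg(f)·deg(g), as expected for curves with no common component (the bound is attained).


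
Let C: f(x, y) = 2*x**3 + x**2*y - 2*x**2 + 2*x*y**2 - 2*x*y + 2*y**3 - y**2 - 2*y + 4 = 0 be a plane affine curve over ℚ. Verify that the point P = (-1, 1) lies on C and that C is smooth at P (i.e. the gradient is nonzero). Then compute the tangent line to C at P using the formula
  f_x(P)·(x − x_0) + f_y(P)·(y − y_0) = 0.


Tangent line at P: 8*x + y + 7 = 0.

Step 1: f(-1, 1) = 0, so P lies on C.
Step 2: partial derivatives
  f_x(x, y) = 6*x**2 + 2*x*y - 4*x + 2*y**2 - 2*y, f_y(x, y) = x**2 + 4*x*y - 2*x + 6*y**2 - 2*y - 2.
  f_x(P) = 8, f_y(P) = 1 (gradient nonzero, so P is smooth).
Step 3: tangent line at P: 8·(x − -1) + 1·(y − 1) = 0.
Expanding: 8*x + y + 7 = 0.


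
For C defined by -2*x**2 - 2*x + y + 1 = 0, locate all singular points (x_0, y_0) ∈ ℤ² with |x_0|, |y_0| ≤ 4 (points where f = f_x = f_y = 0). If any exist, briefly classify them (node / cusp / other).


No singular points in the scanned grid; C is smooth there.

Compute partial derivatives:
  f_x = -4*x - 2.
  f_y = 1.
f_y = 1 is a nonzero constant, so f_y never vanishes: no point (x, y) can satisfy f = f_x = f_y = 0. In particular no (x, y) ∈ {−4, ..., 4}² is singular; the curve is smooth.


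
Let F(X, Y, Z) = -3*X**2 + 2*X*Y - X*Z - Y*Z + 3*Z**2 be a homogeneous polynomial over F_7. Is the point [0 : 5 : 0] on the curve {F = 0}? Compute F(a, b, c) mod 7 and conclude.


F(0,5,0) ≡ 0 (mod 7); P is on the curve.

Evaluate F(0, 5, 0) term-by-term (mod 7).
  -3*X**2 ↦ -3·0·1·1 = 0
  2*X*Y ↦ 2·0·5·1 = 0
  -X*Z ↦ -1·0·1·0 = 0
  -Y*Z ↦ -1·1·5·0 = 0
  3*Z**2 ↦ 3·1·1·0 = 0
Sum: F(0, 5, 0) = (0) + (0) + (0) + (0) + (0) = 0.
Reducing mod 7: 0 ≡ 0 (mod 7).
Since F(a, b, c) ≡ 0 (mod 7), P lies on the curve.


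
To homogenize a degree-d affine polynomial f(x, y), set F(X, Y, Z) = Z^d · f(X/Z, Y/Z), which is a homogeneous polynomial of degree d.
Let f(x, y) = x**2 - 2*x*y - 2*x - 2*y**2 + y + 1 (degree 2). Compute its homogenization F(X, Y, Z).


F(X, Y, Z) = X**2 - 2*X*Y - 2*X*Z - 2*Y**2 + Y*Z + Z**2

deg(f) = 2.
Substitute x = X/Z, y = Y/Z into f, then multiply by Z^2.
  monomial 1·x^2·y^0 ↦ 1·X^2·Y^0·Z^0.
  monomial -2·x^1·y^1 ↦ -2·X^1·Y^1·Z^0.
  monomial -2·x^1·y^0 ↦ -2·X^1·Y^0·Z^1.
  monomial -2·x^0·y^2 ↦ -2·X^0·Y^2·Z^0.
  monomial 1·x^0·y^1 ↦ 1·X^0·Y^1·Z^1.
  monomial 1·x^0·y^0 ↦ 1·X^0·Y^0·Z^2.
Collecting: F(X, Y, Z) = X**2 - 2*X*Y - 2*X*Z - 2*Y**2 + Y*Z + Z**2.


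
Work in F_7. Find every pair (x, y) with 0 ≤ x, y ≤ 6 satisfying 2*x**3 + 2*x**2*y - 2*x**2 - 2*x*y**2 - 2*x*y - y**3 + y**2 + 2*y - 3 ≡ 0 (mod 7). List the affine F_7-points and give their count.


Affine F_7-points: {(2, 1), (3, 5), (4, 4), (4, 5), (5, 6), (6, 0)}; count = 6.

For each of the 49 pairs (x, y) ∈ F_7², evaluate f(x, y) mod 7. Record the zeros.
  x = 0: [0↦4, 1↦6, 2↦4, 3↦6, 4↦6, 5↦5, 6↦4]  zeros at y ∈ ∅
  x = 1: [0↦4, 1↦4, 2↦3, 3↦2, 4↦2, 5↦4, 6↦2]  zeros at y ∈ ∅
  x = 2: [0↦5, 1↦0, 2↦4, 3↦4, 4↦1, 5↦3, 6↦4]  zeros at y ∈ {1}
  x = 3: [0↦5, 1↦6, 2↦5, 3↦3, 4↦1, 5↦0, 6↦1]  zeros at y ∈ {5}
  x = 4: [0↦2, 1↦6, 2↦4, 3↦4, 4↦0, 5↦0, 6↦5]  zeros at y ∈ {4, 5}
  x = 5: [0↦1, 1↦5, 2↦6, 3↦5, 4↦3, 5↦1, 6↦0]  zeros at y ∈ {6}
  x = 6: [0↦0, 1↦1, 2↦2, 3↦4, 4↦1, 5↦1, 6↦5]  zeros at y ∈ {0}
Collecting zeros: affine points = {(2, 1), (3, 5), (4, 4), (4, 5), (5, 6), (6, 0)}.
Total count |C(F_7)_aff| = 6.


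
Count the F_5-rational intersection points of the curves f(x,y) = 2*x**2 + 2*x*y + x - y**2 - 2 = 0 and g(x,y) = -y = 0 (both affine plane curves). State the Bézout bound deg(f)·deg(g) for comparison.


Common zeros: ∅; count = 0; Bézout bound = 2.

deg(f) = 2, deg(g) = 1, so Bézout bound = 2.
Scan x ∈ F_5. For each x, list the y ∈ F_5 with f(x, y) ≡ 0 and those with g(x, y) ≡ 0 (mod 5); the common zeros in that column are the intersection.
  x = 0: f ≡ 0 at y ∈ ∅; g ≡ 0 at y ∈ {0}; common: ∅.
  x = 1: f ≡ 0 at y ∈ ∅; g ≡ 0 at y ∈ {0}; common: ∅.
  x = 2: f ≡ 0 at y ∈ ∅; g ≡ 0 at y ∈ {0}; common: ∅.
  x = 3: f ≡ 0 at y ∈ ∅; g ≡ 0 at y ∈ {0}; common: ∅.
  x = 4: f ≡ 0 at y ∈ {4}; g ≡ 0 at y ∈ {0}; common: ∅.
Collecting: common zeros = ∅, so the count is 0.
Comparison with the Bézout bound: 0 ≤ 2 = deg(f)·deg(g), as expected for curves with no common component (the affine F_5-count falls short of the bound because intersections may lie at infinity, over extension fields, or carry multiplicity).


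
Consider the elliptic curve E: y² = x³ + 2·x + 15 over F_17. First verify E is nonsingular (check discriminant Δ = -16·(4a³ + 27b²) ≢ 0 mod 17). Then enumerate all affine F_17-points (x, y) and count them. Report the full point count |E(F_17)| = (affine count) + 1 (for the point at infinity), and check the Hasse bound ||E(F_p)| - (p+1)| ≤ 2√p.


Affine points = {(0, 7), (0, 10), (1, 1), (1, 16), (4, 6), (4, 11), (7, 7), (7, 10), (8, 4), (8, 13), (10, 7), (10, 10), (11, 5), (11, 12), (12, 4), (12, 13), (14, 4), (14, 13)}; affine count = 18; |E(F_17)| = 19.

Discriminant check: Δ ∝ 4a³ + 27b² = 4·2³ + 27·15² = 4·8 + 27·225 ≡ 4 (mod 17). Nonzero ⇒ E is nonsingular.
For each x ∈ F_17, compute rhs = x³ + 2·x + 15 mod 17, then count y ∈ F_17 with y² ≡ rhs.
  x = 0: rhs = 15, matching y values: 7, 10 (2 points).
  x = 1: rhs = 1, matching y values: 1, 16 (2 points).
  x = 2: rhs = 10, matching y values: none (0 points).
  x = 3: rhs = 14, matching y values: none (0 points).
  x = 4: rhs = 2, matching y values: 6, 11 (2 points).
  x = 5: rhs = 14, matching y values: none (0 points).
  x = 6: rhs = 5, matching y values: none (0 points).
  x = 7: rhs = 15, matching y values: 7, 10 (2 points).
  x = 8: rhs = 16, matching y values: 4, 13 (2 points).
  x = 9: rhs = 14, matching y values: none (0 points).
  x = 10: rhs = 15, matching y values: 7, 10 (2 points).
  x = 11: rhs = 8, matching y values: 5, 12 (2 points).
  x = 12: rhs = 16, matching y values: 4, 13 (2 points).
  x = 13: rhs = 11, matching y values: none (0 points).
  x = 14: rhs = 16, matching y values: 4, 13 (2 points).
  x = 15: rhs = 3, matching y values: none (0 points).
  x = 16: rhs = 12, matching y values: none (0 points).
Total affine count: 18.
Full point count |E(F_17)| = 18 + 1 = 19.
Hasse bound: |19 − (17+1)| = |1| = 1 ≤ 2√17 ≈ 8.2462 ✓.


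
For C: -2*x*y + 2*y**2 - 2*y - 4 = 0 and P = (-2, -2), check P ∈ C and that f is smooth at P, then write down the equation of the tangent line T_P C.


Tangent line at P: 4*x - 6*y - 4 = 0.

Step 1: f(-2, -2) = 0, so P lies on C.
Step 2: partial derivatives
  f_x(x, y) = -2*y, f_y(x, y) = -2*x + 4*y - 2.
  f_x(P) = 4, f_y(P) = -6 (gradient nonzero, so P is smooth).
Step 3: tangent line at P: 4·(x − -2) + -6·(y − -2) = 0.
Expanding: 4*x - 6*y - 4 = 0.


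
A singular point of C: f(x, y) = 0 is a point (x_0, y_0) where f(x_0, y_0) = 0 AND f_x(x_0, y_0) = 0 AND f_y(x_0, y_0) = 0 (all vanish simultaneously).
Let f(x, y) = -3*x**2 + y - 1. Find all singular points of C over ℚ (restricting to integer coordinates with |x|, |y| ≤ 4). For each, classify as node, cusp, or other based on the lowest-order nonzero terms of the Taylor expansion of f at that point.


No singular points in the scanned grid; C is smooth there.

Compute partial derivatives:
  f_x = -6*x.
  f_y = 1.
f_y = 1 is a nonzero constant, so f_y never vanishes: no point (x, y) can satisfy f = f_x = f_y = 0. In particular no (x, y) ∈ {−4, ..., 4}² is singular; the curve is smooth.


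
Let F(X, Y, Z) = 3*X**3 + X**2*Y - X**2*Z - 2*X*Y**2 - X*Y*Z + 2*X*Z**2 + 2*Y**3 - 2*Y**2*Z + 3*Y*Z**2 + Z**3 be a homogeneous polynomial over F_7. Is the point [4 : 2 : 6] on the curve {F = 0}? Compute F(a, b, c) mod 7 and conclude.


F(4,2,6) ≡ 1 (mod 7); P is NOT on the curve.

Evaluate F(4, 2, 6) term-by-term (mod 7).
  3*X**3 ↦ 3·64·1·1 = 192
  X**2*Y ↦ 1·16·2·1 = 32
  -X**2*Z ↦ -1·16·1·6 = -96
  -2*X*Y**2 ↦ -2·4·4·1 = -32
  -X*Y*Z ↦ -1·4·2·6 = -48
  2*X*Z**2 ↦ 2·4·1·36 = 288
  2*Y**3 ↦ 2·1·8·1 = 16
  -2*Y**2*Z ↦ -2·1·4·6 = -48
  3*Y*Z**2 ↦ 3·1·2·36 = 216
  Z**3 ↦ 1·1·1·216 = 216
Sum: F(4, 2, 6) = (192) + (32) + (-96) + (-32) + (-48) + (288) + (16) + (-48) + (216) + (216) = 736.
Reducing mod 7: 736 ≡ 1 (mod 7).
Since F(a, b, c) ≡ 1 ≠ 0 (mod 7), P does NOT lie on the curve.


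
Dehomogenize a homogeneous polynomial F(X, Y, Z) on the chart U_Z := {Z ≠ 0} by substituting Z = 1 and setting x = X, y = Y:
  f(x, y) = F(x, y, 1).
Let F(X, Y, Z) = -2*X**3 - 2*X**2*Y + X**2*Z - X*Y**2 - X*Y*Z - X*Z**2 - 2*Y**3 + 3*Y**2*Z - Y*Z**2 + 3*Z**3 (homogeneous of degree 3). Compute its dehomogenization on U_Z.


f(x, y) = -2*x**3 - 2*x**2*y + x**2 - x*y**2 - x*y - x - 2*y**3 + 3*y**2 - y + 3

On U_Z we set Z = 1. Each monomial c·X^i·Y^j·Z^k in F becomes c·x^i·y^j·1^k = c·x^i·y^j.
Substituting Z = 1: F(X, Y, 1) = -2*x**3 - 2*x**2*y + x**2 - x*y**2 - x*y - x - 2*y**3 + 3*y**2 - y + 3.
Note: deg(f) ≤ deg(F) = 3; strict inequality happens when F is divisible by Z (lost terms).


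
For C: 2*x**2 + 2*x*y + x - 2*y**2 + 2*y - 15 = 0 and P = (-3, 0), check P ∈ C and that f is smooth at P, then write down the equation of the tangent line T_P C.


Tangent line at P: -11*x - 4*y - 33 = 0.

Step 1: f(-3, 0) = 0, so P lies on C.
Step 2: partial derivatives
  f_x(x, y) = 4*x + 2*y + 1, f_y(x, y) = 2*x - 4*y + 2.
  f_x(P) = -11, f_y(P) = -4 (gradient nonzero, so P is smooth).
Step 3: tangent line at P: -11·(x − -3) + -4·(y − 0) = 0.
Expanding: -11*x - 4*y - 33 = 0.


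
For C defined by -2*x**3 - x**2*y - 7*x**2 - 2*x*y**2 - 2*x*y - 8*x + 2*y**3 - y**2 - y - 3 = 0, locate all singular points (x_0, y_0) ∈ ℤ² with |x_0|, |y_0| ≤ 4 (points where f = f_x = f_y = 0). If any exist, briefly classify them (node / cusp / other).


Singular points: {(-1, 0)}; classification: node.

Compute partial derivatives:
  f_x = -6*x**2 - 2*x*y - 14*x - 2*y**2 - 2*y - 8.
  f_y = -x**2 - 4*x*y - 2*x + 6*y**2 - 2*y - 1.
Scan x_0 ∈ {−4, ..., 4}. For each x_0, f_y(x_0, y) is a polynomial in y; find its integer roots y ∈ {−4, ..., 4}, then test f_x and f at those candidates.
  x = -4: f_y(-4, y) = 6*y**2 + 14*y - 9; no integer root y with |y| ≤ 4.
  x = -3: f_y(-3, y) = 6*y**2 + 10*y - 4; vanishes at y ∈ {-2}. (-3, -2): f_x = -36 ≠ 0.
  x = -2: f_y(-2, y) = 6*y**2 + 6*y - 1; no integer root y with |y| ≤ 4.
  x = -1: f_y(-1, y) = 6*y**2 + 2*y; vanishes at y ∈ {0}. (-1, 0): f_x = 0, f = 0 — SINGULAR.
  x = 0: f_y(0, y) = 6*y**2 - 2*y - 1; no integer root y with |y| ≤ 4.
  x = 1: f_y(1, y) = 6*y**2 - 6*y - 4; no integer root y with |y| ≤ 4.
  x = 2: f_y(2, y) = 6*y**2 - 10*y - 9; no integer root y with |y| ≤ 4.
  x = 3: f_y(3, y) = 6*y**2 - 14*y - 16; no integer root y with |y| ≤ 4.
  x = 4: f_y(4, y) = 6*y**2 - 18*y - 25; no integer root y with |y| ≤ 4.
Only singular point on the grid: (-1, 0).
Classify: substitute x = -1 + u, y = 0 + v and expand: f = -2*u**3 - u**2*v - u**2 - 2*u*v**2 + 2*v**3 + v**2.
No constant or linear terms (consistent with a singular point). Quadratic part: -u**2 + v**2. Cubic part: -2*u**3 - u**2*v - 2*u*v**2 + 2*v**3.
The quadratic part v**2 - u**2 = (v − u)(v + u) splits into two distinct linear factors, so there are two distinct tangent lines y − 0 = ±(x − -1) — this is a node (ordinary double point).
Classification: node.


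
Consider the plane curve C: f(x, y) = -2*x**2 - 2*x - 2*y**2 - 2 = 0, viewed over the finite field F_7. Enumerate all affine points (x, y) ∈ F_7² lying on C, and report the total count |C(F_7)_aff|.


Affine F_7-points: {(1, 2), (1, 5), (2, 0), (3, 1), (3, 6), (4, 0), (5, 2), (5, 5)}; count = 8.

For each of the 49 pairs (x, y) ∈ F_7², evaluate f(x, y) mod 7. Record the zeros.
  x = 0: [0↦5, 1↦3, 2↦4, 3↦1, 4↦1, 5↦4, 6↦3]  zeros at y ∈ ∅
  x = 1: [0↦1, 1↦6, 2↦0, 3↦4, 4↦4, 5↦0, 6↦6]  zeros at y ∈ {2, 5}
  x = 2: [0↦0, 1↦5, 2↦6, 3↦3, 4↦3, 5↦6, 6↦5]  zeros at y ∈ {0}
  x = 3: [0↦2, 1↦0, 2↦1, 3↦5, 4↦5, 5↦1, 6↦0]  zeros at y ∈ {1, 6}
  x = 4: [0↦0, 1↦5, 2↦6, 3↦3, 4↦3, 5↦6, 6↦5]  zeros at y ∈ {0}
  x = 5: [0↦1, 1↦6, 2↦0, 3↦4, 4↦4, 5↦0, 6↦6]  zeros at y ∈ {2, 5}
  x = 6: [0↦5, 1↦3, 2↦4, 3↦1, 4↦1, 5↦4, 6↦3]  zeros at y ∈ ∅
Collecting zeros: affine points = {(1, 2), (1, 5), (2, 0), (3, 1), (3, 6), (4, 0), (5, 2), (5, 5)}.
Total count |C(F_7)_aff| = 8.


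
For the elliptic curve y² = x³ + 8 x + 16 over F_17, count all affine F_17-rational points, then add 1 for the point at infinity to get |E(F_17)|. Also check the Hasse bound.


Affine points = {(0, 4), (0, 13), (1, 5), (1, 12), (3, 4), (3, 13), (6, 5), (6, 12), (9, 1), (9, 16), (10, 5), (10, 12), (12, 2), (12, 15), (14, 4), (14, 13), (15, 3), (15, 14)}; affine count = 18; |E(F_17)| = 19.

Discriminant check: Δ ∝ 4a³ + 27b² = 4·8³ + 27·16² = 4·512 + 27·256 ≡ 1 (mod 17). Nonzero ⇒ E is nonsingular.
For each x ∈ F_17, compute rhs = x³ + 8·x + 16 mod 17, then count y ∈ F_17 with y² ≡ rhs.
  x = 0: rhs = 16, matching y values: 4, 13 (2 points).
  x = 1: rhs = 8, matching y values: 5, 12 (2 points).
  x = 2: rhs = 6, matching y values: none (0 points).
  x = 3: rhs = 16, matching y values: 4, 13 (2 points).
  x = 4: rhs = 10, matching y values: none (0 points).
  x = 5: rhs = 11, matching y values: none (0 points).
  x = 6: rhs = 8, matching y values: 5, 12 (2 points).
  x = 7: rhs = 7, matching y values: none (0 points).
  x = 8: rhs = 14, matching y values: none (0 points).
  x = 9: rhs = 1, matching y values: 1, 16 (2 points).
  x = 10: rhs = 8, matching y values: 5, 12 (2 points).
  x = 11: rhs = 7, matching y values: none (0 points).
  x = 12: rhs = 4, matching y values: 2, 15 (2 points).
  x = 13: rhs = 5, matching y values: none (0 points).
  x = 14: rhs = 16, matching y values: 4, 13 (2 points).
  x = 15: rhs = 9, matching y values: 3, 14 (2 points).
  x = 16: rhs = 7, matching y values: none (0 points).
Total affine count: 18.
Full point count |E(F_17)| = 18 + 1 = 19.
Hasse bound: |19 − (17+1)| = |1| = 1 ≤ 2√17 ≈ 8.2462 ✓.


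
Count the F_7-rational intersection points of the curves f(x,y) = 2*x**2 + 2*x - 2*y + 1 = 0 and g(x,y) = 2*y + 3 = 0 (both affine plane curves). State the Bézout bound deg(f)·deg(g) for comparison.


Common zeros: {(3, 2)}; count = 1; Bézout bound = 2.

deg(f) = 2, deg(g) = 1, so Bézout bound = 2.
Scan x ∈ F_7. For each x, list the y ∈ F_7 with f(x, y) ≡ 0 and those with g(x, y) ≡ 0 (mod 7); the common zeros in that column are the intersection.
  x = 0: f ≡ 0 at y ∈ {4}; g ≡ 0 at y ∈ {2}; common: ∅.
  x = 1: f ≡ 0 at y ∈ {6}; g ≡ 0 at y ∈ {2}; common: ∅.
  x = 2: f ≡ 0 at y ∈ {3}; g ≡ 0 at y ∈ {2}; common: ∅.
  x = 3: f ≡ 0 at y ∈ {2}; g ≡ 0 at y ∈ {2}; common: {2}.
  x = 4: f ≡ 0 at y ∈ {3}; g ≡ 0 at y ∈ {2}; common: ∅.
  x = 5: f ≡ 0 at y ∈ {6}; g ≡ 0 at y ∈ {2}; common: ∅.
  x = 6: f ≡ 0 at y ∈ {4}; g ≡ 0 at y ∈ {2}; common: ∅.
Collecting: common zeros = {(3, 2)}, so the count is 1.
Comparison with the Bézout bound: 1 ≤ 2 = deg(f)·deg(g), as expected for curves with no common component (the affine F_7-count falls short of the bound because intersections may lie at infinity, over extension fields, or carry multiplicity).


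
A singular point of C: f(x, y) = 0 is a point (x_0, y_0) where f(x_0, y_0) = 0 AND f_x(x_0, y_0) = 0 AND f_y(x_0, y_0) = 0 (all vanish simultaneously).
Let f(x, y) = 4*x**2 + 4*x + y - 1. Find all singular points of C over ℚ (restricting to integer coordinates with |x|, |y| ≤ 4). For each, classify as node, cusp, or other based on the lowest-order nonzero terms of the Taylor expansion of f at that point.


No singular points in the scanned grid; C is smooth there.

Compute partial derivatives:
  f_x = 8*x + 4.
  f_y = 1.
f_y = 1 is a nonzero constant, so f_y never vanishes: no point (x, y) can satisfy f = f_x = f_y = 0. In particular no (x, y) ∈ {−4, ..., 4}² is singular; the curve is smooth.


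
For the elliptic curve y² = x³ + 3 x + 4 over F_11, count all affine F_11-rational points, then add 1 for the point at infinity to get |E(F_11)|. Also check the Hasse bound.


Affine points = {(0, 2), (0, 9), (4, 5), (4, 6), (5, 1), (5, 10), (7, 4), (7, 7), (8, 1), (8, 10), (9, 1), (9, 10), (10, 0)}; affine count = 13; |E(F_11)| = 14.

Discriminant check: Δ ∝ 4a³ + 27b² = 4·3³ + 27·4² = 4·27 + 27·16 ≡ 1 (mod 11). Nonzero ⇒ E is nonsingular.
For each x ∈ F_11, compute rhs = x³ + 3·x + 4 mod 11, then count y ∈ F_11 with y² ≡ rhs.
  x = 0: rhs = 4, matching y values: 2, 9 (2 points).
  x = 1: rhs = 8, matching y values: none (0 points).
  x = 2: rhs = 7, matching y values: none (0 points).
  x = 3: rhs = 7, matching y values: none (0 points).
  x = 4: rhs = 3, matching y values: 5, 6 (2 points).
  x = 5: rhs = 1, matching y values: 1, 10 (2 points).
  x = 6: rhs = 7, matching y values: none (0 points).
  x = 7: rhs = 5, matching y values: 4, 7 (2 points).
  x = 8: rhs = 1, matching y values: 1, 10 (2 points).
  x = 9: rhs = 1, matching y values: 1, 10 (2 points).
  x = 10: rhs = 0, matching y values: 0 (1 points).
Total affine count: 13.
Full point count |E(F_11)| = 13 + 1 = 14.
Hasse bound: |14 − (11+1)| = |2| = 2 ≤ 2√11 ≈ 6.6332 ✓.


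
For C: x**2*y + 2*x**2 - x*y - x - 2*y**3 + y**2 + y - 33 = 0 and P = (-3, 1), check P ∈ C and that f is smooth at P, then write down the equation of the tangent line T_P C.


Tangent line at P: -20*x + 9*y - 69 = 0.

Step 1: f(-3, 1) = 0, so P lies on C.
Step 2: partial derivatives
  f_x(x, y) = 2*x*y + 4*x - y - 1, f_y(x, y) = x**2 - x - 6*y**2 + 2*y + 1.
  f_x(P) = -20, f_y(P) = 9 (gradient nonzero, so P is smooth).
Step 3: tangent line at P: -20·(x − -3) + 9·(y − 1) = 0.
Expanding: -20*x + 9*y - 69 = 0.


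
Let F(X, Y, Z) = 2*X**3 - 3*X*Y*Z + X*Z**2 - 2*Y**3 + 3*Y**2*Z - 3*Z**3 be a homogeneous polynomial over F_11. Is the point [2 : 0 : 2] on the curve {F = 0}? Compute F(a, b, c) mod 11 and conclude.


F(2,0,2) ≡ 0 (mod 11); P is on the curve.

Evaluate F(2, 0, 2) term-by-term (mod 11).
  2*X**3 ↦ 2·8·1·1 = 16
  -3*X*Y*Z ↦ -3·2·0·2 = 0
  X*Z**2 ↦ 1·2·1·4 = 8
  -2*Y**3 ↦ -2·1·0·1 = 0
  3*Y**2*Z ↦ 3·1·0·2 = 0
  -3*Z**3 ↦ -3·1·1·8 = -24
Sum: F(2, 0, 2) = (16) + (0) + (8) + (0) + (0) + (-24) = 0.
Reducing mod 11: 0 ≡ 0 (mod 11).
Since F(a, b, c) ≡ 0 (mod 11), P lies on the curve.


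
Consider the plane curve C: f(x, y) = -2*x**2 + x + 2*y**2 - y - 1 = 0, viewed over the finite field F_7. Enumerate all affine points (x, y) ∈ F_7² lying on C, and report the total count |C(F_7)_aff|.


Affine F_7-points: {(0, 1), (0, 3), (2, 0), (2, 4), (4, 1), (4, 3)}; count = 6.

For each of the 49 pairs (x, y) ∈ F_7², evaluate f(x, y) mod 7. Record the zeros.
  x = 0: [0↦6, 1↦0, 2↦5, 3↦0, 4↦6, 5↦2, 6↦2]  zeros at y ∈ {1, 3}
  x = 1: [0↦5, 1↦6, 2↦4, 3↦6, 4↦5, 5↦1, 6↦1]  zeros at y ∈ ∅
  x = 2: [0↦0, 1↦1, 2↦6, 3↦1, 4↦0, 5↦3, 6↦3]  zeros at y ∈ {0, 4}
  x = 3: [0↦5, 1↦6, 2↦4, 3↦6, 4↦5, 5↦1, 6↦1]  zeros at y ∈ ∅
  x = 4: [0↦6, 1↦0, 2↦5, 3↦0, 4↦6, 5↦2, 6↦2]  zeros at y ∈ {1, 3}
  x = 5: [0↦3, 1↦4, 2↦2, 3↦4, 4↦3, 5↦6, 6↦6]  zeros at y ∈ ∅
  x = 6: [0↦3, 1↦4, 2↦2, 3↦4, 4↦3, 5↦6, 6↦6]  zeros at y ∈ ∅
Collecting zeros: affine points = {(0, 1), (0, 3), (2, 0), (2, 4), (4, 1), (4, 3)}.
Total count |C(F_7)_aff| = 6.


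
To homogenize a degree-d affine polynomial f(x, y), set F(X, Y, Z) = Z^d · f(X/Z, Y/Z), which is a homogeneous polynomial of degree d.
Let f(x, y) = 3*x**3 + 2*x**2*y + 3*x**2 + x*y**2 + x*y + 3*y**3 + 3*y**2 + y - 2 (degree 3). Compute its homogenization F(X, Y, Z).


F(X, Y, Z) = 3*X**3 + 2*X**2*Y + 3*X**2*Z + X*Y**2 + X*Y*Z + 3*Y**3 + 3*Y**2*Z + Y*Z**2 - 2*Z**3

deg(f) = 3.
Substitute x = X/Z, y = Y/Z into f, then multiply by Z^3.
  monomial 3·x^3·y^0 ↦ 3·X^3·Y^0·Z^0.
  monomial 2·x^2·y^1 ↦ 2·X^2·Y^1·Z^0.
  monomial 3·x^2·y^0 ↦ 3·X^2·Y^0·Z^1.
  monomial 1·x^1·y^2 ↦ 1·X^1·Y^2·Z^0.
  monomial 1·x^1·y^1 ↦ 1·X^1·Y^1·Z^1.
  monomial 3·x^0·y^3 ↦ 3·X^0·Y^3·Z^0.
  monomial 3·x^0·y^2 ↦ 3·X^0·Y^2·Z^1.
  monomial 1·x^0·y^1 ↦ 1·X^0·Y^1·Z^2.
  monomial -2·x^0·y^0 ↦ -2·X^0·Y^0·Z^3.
Collecting: F(X, Y, Z) = 3*X**3 + 2*X**2*Y + 3*X**2*Z + X*Y**2 + X*Y*Z + 3*Y**3 + 3*Y**2*Z + Y*Z**2 - 2*Z**3.


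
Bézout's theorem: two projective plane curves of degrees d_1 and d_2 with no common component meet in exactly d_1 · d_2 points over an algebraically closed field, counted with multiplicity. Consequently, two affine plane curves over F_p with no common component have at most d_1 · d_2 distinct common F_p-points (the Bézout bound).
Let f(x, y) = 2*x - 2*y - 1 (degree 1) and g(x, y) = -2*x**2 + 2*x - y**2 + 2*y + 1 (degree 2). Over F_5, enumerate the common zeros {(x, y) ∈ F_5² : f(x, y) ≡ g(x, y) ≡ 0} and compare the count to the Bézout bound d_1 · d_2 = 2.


Common zeros: ∅; count = 0; Bézout bound = 2.

deg(f) = 1, deg(g) = 2, so Bézout bound = 2.
Scan x ∈ F_5. For each x, list the y ∈ F_5 with f(x, y) ≡ 0 and those with g(x, y) ≡ 0 (mod 5); the common zeros in that column are the intersection.
  x = 0: f ≡ 0 at y ∈ {2}; g ≡ 0 at y ∈ ∅; common: ∅.
  x = 1: f ≡ 0 at y ∈ {3}; g ≡ 0 at y ∈ ∅; common: ∅.
  x = 2: f ≡ 0 at y ∈ {4}; g ≡ 0 at y ∈ ∅; common: ∅.
  x = 3: f ≡ 0 at y ∈ {0}; g ≡ 0 at y ∈ {1}; common: ∅.
  x = 4: f ≡ 0 at y ∈ {1}; g ≡ 0 at y ∈ ∅; common: ∅.
Collecting: common zeros = ∅, so the count is 0.
Comparison with the Bézout bound: 0 ≤ 2 = deg(f)·deg(g), as expected for curves with no common component (the affine F_5-count falls short of the bound because intersections may lie at infinity, over extension fields, or carry multiplicity).
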